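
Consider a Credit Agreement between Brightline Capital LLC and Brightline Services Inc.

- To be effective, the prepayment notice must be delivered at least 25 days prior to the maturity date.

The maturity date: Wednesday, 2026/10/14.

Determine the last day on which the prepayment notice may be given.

2026/10/14 minus 25 days is 2026/09/19.

2026/09/19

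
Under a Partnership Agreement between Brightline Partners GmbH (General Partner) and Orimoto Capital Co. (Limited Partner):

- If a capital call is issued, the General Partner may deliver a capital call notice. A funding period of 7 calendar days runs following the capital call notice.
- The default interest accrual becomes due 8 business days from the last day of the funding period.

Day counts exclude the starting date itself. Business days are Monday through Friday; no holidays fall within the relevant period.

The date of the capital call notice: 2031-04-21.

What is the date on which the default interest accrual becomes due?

2031-05-08

The last day of the funding period: 2031-04-21 + 7 days = 2031-04-28.
From Monday, 2031-04-28, 8 business days (Apr 29, Apr 30, May 1, May 2, May 5, May 6, May 7, May 8, skipping weekends) brings us to Thursday, 2031-05-08, which is the date on which the default interest accrual becomes due.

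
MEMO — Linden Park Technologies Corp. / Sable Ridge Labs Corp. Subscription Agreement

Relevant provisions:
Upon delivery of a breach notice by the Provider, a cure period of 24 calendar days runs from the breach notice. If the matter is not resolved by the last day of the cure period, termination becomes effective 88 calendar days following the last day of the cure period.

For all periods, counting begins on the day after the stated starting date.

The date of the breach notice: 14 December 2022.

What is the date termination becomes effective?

5 April 2023

The last day of the cure period: 24 calendar days after 14 December 2022 is 7 January 2023.
The date termination becomes effective: 88 calendar days after 7 January 2023 is 5 April 2023.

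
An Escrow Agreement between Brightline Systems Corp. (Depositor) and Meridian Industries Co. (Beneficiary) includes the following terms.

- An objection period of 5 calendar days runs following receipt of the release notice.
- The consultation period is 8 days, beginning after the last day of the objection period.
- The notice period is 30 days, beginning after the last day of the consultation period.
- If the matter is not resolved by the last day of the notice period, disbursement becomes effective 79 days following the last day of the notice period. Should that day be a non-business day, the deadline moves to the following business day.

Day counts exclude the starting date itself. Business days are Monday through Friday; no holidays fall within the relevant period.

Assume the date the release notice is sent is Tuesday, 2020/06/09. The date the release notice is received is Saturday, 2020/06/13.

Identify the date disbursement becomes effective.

2020/10/13

Adding 5 calendar days to 2020/06/13 gives 2020/06/18, which is the last day of the objection period.
The last day of the consultation period: 8 calendar days after 2020/06/18 is 2020/06/26.
The last day of the notice period: 30 calendar days after 2020/06/26 is 2020/07/26.
The date disbursement becomes effective: 79 calendar days after 2020/07/26 is 2020/10/13. 2020/10/13 is a Tuesday, so no roll-forward applies.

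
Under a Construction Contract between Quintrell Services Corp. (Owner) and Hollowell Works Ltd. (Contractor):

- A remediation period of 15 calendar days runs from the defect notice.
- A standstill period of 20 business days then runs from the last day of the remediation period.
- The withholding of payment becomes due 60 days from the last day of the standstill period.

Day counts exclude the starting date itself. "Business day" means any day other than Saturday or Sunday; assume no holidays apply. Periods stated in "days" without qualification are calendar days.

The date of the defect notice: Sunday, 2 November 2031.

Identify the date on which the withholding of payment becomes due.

13 February 2032

The last day of the remediation period: 2 November 2031 + 15 days = 17 November 2031.
The last day of the standstill period: counting 20 business days from Monday, 17 November 2031 (Nov 18, Nov 19, Nov 20, Nov 21, …, Dec 11, Dec 12, Dec 15, skipping weekends) reaches Monday, 15 December 2031.
Adding 60 calendar days to 15 December 2031 gives 13 February 2032, which is the date on which the withholding of payment becomes due.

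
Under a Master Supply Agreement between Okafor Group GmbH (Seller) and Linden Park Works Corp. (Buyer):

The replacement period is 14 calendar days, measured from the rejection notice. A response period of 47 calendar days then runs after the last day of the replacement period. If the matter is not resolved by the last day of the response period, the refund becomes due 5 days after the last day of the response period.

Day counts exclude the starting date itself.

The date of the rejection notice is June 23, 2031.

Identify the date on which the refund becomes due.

August 28, 2031

The last day of the replacement period: 14 calendar days after June 23, 2031 is July 7, 2031.
Adding 47 calendar days to July 7, 2031 gives August 23, 2031, which is the last day of the response period.
Adding 5 calendar days to August 23, 2031 gives August 28, 2031, which is the date on which the refund becomes due.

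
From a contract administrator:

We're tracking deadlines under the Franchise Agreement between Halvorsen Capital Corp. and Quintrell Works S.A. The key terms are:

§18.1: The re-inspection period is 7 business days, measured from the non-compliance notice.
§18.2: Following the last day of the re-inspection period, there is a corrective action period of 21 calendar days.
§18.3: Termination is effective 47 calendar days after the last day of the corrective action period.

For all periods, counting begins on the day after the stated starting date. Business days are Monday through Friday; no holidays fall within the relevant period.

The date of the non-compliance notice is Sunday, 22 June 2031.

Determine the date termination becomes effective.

7 September 2031

The last day of the re-inspection period: counting 7 business days from Sunday, 22 June 2031 (Jun 23, Jun 24, Jun 25, Jun 26, Jun 27, Jun 30, Jul 1, skipping weekends) reaches Tuesday, 1 July 2031.
The last day of the corrective action period: 21 calendar days after 1 July 2031 is 22 July 2031.
The date termination becomes effective: 22 July 2031 + 47 days = 7 September 2031.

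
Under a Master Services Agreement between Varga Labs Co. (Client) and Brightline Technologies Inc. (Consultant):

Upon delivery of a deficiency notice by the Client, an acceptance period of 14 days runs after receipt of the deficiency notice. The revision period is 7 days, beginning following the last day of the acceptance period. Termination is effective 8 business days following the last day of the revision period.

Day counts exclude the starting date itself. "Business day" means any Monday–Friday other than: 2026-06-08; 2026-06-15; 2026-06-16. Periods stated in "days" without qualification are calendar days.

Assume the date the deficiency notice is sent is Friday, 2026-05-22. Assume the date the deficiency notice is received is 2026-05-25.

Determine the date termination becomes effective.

The last day of the acceptance period: 2026-05-25 + 14 days = 2026-06-08.
Adding 7 calendar days to 2026-06-08 gives 2026-06-15, which is the last day of the revision period.
The date termination becomes effective: 8 business days after Monday, 2026-06-15, skipping weekends and the listed holiday on Jun 16 — Jun 17, Jun 18, Jun 19, Jun 22, Jun 23, Jun 24, Jun 25, Jun 26 — lands on Friday, 2026-06-26.

2026-06-26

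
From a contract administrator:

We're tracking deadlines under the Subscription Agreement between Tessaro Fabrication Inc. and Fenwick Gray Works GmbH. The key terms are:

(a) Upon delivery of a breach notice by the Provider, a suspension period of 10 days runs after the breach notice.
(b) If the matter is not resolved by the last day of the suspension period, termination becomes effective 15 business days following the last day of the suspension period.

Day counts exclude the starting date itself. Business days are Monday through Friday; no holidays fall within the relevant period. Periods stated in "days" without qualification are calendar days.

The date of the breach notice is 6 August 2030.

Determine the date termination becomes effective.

The last day of the suspension period: 10 calendar days after 6 August 2030 is 16 August 2030.
The date termination becomes effective: 15 business days after Friday, 16 August 2030, skipping weekends — Aug 19, Aug 20, Aug 21, Aug 22, …, Sep 4, Sep 5, Sep 6 — lands on Friday, 6 September 2030.

6 September 2030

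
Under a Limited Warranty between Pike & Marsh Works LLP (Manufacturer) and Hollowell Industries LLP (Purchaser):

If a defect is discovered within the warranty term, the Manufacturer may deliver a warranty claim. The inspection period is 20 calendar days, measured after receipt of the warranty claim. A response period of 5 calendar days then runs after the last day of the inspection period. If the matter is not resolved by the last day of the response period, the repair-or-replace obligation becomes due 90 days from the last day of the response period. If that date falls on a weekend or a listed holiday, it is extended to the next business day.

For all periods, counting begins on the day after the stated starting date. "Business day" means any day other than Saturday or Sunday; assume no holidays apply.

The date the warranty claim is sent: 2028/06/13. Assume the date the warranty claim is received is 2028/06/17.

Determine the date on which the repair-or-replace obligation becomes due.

Adding 20 calendar days to 2028/06/17 gives 2028/07/07, which is the last day of the inspection period.
The last day of the response period: 2028/07/07 + 5 days = 2028/07/12.
The date on which the repair-or-replace obligation becomes due: 90 calendar days after 2028/07/12 is 2028/10/10. 2028/10/10 is a Tuesday, so no roll-forward applies.

2028/10/10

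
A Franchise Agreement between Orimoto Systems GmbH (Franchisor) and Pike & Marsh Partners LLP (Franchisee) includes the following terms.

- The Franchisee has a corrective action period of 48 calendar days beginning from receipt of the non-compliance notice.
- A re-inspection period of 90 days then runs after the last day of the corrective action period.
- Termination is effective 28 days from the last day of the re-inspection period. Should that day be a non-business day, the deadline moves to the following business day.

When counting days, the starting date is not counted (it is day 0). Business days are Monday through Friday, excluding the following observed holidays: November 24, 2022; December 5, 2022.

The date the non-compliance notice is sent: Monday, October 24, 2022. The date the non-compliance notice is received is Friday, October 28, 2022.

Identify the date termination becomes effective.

The last day of the corrective action period: 48 calendar days after October 28, 2022 is December 15, 2022.
Adding 90 calendar days to December 15, 2022 gives March 15, 2023, which is the last day of the re-inspection period.
The date termination becomes effective: 28 calendar days after March 15, 2023 is April 12, 2023. April 12, 2023 is a Wednesday and is not a listed holiday, so no roll-forward applies.

April 12, 2023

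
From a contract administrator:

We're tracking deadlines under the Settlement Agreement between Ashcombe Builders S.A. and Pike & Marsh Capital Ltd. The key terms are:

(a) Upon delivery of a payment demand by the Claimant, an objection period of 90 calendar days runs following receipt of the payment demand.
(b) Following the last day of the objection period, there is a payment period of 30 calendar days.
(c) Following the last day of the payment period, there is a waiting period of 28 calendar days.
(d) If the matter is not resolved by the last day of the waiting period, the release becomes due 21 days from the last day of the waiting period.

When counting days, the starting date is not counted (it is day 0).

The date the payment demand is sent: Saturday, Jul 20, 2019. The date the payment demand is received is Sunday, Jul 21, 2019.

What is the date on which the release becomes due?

The last day of the objection period: Jul 21, 2019 + 90 days = Oct 19, 2019.
The last day of the payment period: Oct 19, 2019 + 30 days = Nov 18, 2019.
Adding 28 calendar days to Nov 18, 2019 gives Dec 16, 2019, which is the last day of the waiting period.
The date on which the release becomes due: Dec 16, 2019 + 21 days = Jan 6, 2020.

Jan 6, 2020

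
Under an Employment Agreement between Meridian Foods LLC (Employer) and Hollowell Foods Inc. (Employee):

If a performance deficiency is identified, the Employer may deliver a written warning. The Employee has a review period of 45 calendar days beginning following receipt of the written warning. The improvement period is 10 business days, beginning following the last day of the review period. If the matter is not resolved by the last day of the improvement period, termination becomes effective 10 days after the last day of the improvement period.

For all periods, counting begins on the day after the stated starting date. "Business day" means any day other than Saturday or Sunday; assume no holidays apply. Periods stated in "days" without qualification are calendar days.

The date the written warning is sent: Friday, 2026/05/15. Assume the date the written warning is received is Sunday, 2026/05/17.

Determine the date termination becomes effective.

Adding 45 calendar days to 2026/05/17 gives 2026/07/01, which is the last day of the review period.
The last day of the improvement period: counting 10 business days from Wednesday, 2026/07/01 (Jul 2, Jul 3, Jul 6, Jul 7, Jul 8, Jul 9, Jul 10, Jul 13, Jul 14, Jul 15, skipping weekends) reaches Wednesday, 2026/07/15.
The date termination becomes effective: 2026/07/15 + 10 days = 2026/07/25.

2026/07/25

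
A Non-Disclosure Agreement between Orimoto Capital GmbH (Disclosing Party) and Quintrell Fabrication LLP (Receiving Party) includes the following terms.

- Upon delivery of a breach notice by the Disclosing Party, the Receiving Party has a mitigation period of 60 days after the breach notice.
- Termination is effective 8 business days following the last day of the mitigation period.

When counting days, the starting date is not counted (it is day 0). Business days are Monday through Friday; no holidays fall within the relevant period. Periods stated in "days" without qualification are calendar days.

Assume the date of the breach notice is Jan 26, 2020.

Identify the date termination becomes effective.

Apr 7, 2020

Adding 60 calendar days to Jan 26, 2020 gives Mar 26, 2020, which is the last day of the mitigation period.
The date termination becomes effective: counting 8 business days from Thursday, Mar 26, 2020 (Mar 27, Mar 30, Mar 31, Apr 1, Apr 2, Apr 3, Apr 6, Apr 7, skipping weekends) reaches Tuesday, Apr 7, 2020.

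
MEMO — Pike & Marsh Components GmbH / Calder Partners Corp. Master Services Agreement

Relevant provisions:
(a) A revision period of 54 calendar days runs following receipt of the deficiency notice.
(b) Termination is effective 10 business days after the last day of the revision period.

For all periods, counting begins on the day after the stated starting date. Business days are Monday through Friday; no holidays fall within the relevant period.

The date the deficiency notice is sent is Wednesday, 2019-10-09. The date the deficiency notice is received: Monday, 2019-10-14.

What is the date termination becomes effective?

The last day of the revision period: 54 calendar days after 2019-10-14 is 2019-12-07.
The date termination becomes effective: 10 business days after Saturday, 2019-12-07, skipping weekends — Dec 9, Dec 10, Dec 11, Dec 12, Dec 13, Dec 16, Dec 17, Dec 18, Dec 19, Dec 20 — lands on Friday, 2019-12-20.

2019-12-20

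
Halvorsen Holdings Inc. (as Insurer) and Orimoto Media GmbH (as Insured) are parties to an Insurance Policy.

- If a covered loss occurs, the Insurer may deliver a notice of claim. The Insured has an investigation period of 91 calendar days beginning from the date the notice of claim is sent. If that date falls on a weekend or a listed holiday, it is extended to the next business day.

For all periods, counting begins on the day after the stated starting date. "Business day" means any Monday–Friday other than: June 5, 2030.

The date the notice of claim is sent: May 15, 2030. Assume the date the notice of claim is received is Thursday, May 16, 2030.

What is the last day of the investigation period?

August 14, 2030

The last day of the investigation period: 91 calendar days after May 15, 2030 is August 14, 2030. August 14, 2030 is a Wednesday and is not a listed holiday, so no roll-forward applies.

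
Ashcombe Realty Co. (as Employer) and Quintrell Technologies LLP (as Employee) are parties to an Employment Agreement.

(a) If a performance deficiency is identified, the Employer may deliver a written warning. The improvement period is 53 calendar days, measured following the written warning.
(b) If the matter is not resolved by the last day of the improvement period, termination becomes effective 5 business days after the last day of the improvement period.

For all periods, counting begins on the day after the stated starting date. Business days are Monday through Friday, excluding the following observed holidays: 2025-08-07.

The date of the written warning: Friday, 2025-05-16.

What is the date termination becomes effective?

Adding 53 calendar days to 2025-05-16 gives 2025-07-08, which is the last day of the improvement period.
The date termination becomes effective: 5 business days after Tuesday, 2025-07-08, skipping weekends — Jul 9, Jul 10, Jul 11, Jul 14, Jul 15 — lands on Tuesday, 2025-07-15.

2025-07-15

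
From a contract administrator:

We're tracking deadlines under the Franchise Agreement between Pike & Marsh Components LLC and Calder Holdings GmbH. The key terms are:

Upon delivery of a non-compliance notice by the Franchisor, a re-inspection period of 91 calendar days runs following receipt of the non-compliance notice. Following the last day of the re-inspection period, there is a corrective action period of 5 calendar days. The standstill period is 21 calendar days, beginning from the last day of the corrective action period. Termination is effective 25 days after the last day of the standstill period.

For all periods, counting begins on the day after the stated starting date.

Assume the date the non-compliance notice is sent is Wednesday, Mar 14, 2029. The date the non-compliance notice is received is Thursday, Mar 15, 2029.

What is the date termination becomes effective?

Aug 4, 2029

The last day of the re-inspection period: Mar 15, 2029 + 91 days = Jun 14, 2029.
The last day of the corrective action period: Jun 14, 2029 + 5 days = Jun 19, 2029.
The last day of the standstill period: 21 calendar days after Jun 19, 2029 is Jul 10, 2029.
The date termination becomes effective: Jul 10, 2029 + 25 days = Aug 4, 2029.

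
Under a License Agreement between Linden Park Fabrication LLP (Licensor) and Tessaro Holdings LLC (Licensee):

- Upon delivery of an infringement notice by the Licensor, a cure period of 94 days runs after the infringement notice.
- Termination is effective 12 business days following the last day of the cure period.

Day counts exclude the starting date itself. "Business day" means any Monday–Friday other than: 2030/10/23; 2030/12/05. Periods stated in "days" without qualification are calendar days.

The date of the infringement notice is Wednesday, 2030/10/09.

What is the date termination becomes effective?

The last day of the cure period: 2030/10/09 + 94 days = 2031/01/11.
The date termination becomes effective: counting 12 business days from Saturday, 2031/01/11 (Jan 13, Jan 14, Jan 15, Jan 16, …, Jan 24, Jan 27, Jan 28, skipping weekends) reaches Tuesday, 2031/01/28.

2031/01/28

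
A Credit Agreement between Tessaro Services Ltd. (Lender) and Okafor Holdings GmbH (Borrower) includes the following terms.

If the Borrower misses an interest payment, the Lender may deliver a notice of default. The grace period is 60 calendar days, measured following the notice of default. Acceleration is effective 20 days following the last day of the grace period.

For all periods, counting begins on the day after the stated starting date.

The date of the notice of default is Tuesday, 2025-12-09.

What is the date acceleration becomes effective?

2026-02-27

The last day of the grace period: 60 calendar days after 2025-12-09 is 2026-02-07.
The date acceleration becomes effective: 20 calendar days after 2026-02-07 is 2026-02-27.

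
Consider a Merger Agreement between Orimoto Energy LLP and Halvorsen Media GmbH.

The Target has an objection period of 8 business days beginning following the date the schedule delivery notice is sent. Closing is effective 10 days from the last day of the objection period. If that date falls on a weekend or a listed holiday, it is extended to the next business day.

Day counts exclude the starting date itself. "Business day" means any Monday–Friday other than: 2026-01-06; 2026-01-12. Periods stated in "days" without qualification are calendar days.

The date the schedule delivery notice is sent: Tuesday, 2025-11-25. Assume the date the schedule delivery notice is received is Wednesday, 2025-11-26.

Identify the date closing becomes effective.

The last day of the objection period: counting 8 business days from Tuesday, 2025-11-25 (Nov 26, Nov 27, Nov 28, Dec 1, Dec 2, Dec 3, Dec 4, Dec 5, skipping weekends) reaches Friday, 2025-12-05.
Adding 10 calendar days to 2025-12-05 gives 2025-12-15, which is the date closing becomes effective. 2025-12-15 is a Monday and is not a listed holiday, so no roll-forward applies.

2025-12-15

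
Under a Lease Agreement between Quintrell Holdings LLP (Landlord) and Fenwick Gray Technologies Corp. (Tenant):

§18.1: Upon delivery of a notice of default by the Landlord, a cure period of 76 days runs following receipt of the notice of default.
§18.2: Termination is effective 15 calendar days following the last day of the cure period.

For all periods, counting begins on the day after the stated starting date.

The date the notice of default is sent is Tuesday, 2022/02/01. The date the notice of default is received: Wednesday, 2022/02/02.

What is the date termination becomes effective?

2022/05/04

The last day of the cure period: 76 calendar days after 2022/02/02 is 2022/04/19.
The date termination becomes effective: 15 calendar days after 2022/04/19 is 2022/05/04.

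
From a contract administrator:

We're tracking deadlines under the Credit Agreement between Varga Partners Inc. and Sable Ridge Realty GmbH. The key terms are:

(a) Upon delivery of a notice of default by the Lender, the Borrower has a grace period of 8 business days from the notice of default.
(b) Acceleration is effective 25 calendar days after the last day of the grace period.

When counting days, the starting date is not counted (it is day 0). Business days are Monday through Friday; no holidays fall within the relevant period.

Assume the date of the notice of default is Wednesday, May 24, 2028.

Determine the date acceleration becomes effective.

Jun 30, 2028

The last day of the grace period: 8 business days after Wednesday, May 24, 2028, skipping weekends — May 25, May 26, May 29, May 30, May 31, Jun 1, Jun 2, Jun 5 — lands on Monday, Jun 5, 2028.
Adding 25 calendar days to Jun 5, 2028 gives Jun 30, 2028, which is the date acceleration becomes effective.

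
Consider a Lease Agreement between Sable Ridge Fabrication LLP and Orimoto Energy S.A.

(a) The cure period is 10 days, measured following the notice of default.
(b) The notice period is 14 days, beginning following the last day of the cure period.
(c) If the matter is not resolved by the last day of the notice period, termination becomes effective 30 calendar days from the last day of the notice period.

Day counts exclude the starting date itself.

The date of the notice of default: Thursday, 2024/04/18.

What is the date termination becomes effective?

Adding 10 calendar days to 2024/04/18 gives 2024/04/28, which is the last day of the cure period.
The last day of the notice period: 2024/04/28 + 14 days = 2024/05/12.
Adding 30 calendar days to 2024/05/12 gives 2024/06/11, which is the date termination becomes effective.

2024/06/11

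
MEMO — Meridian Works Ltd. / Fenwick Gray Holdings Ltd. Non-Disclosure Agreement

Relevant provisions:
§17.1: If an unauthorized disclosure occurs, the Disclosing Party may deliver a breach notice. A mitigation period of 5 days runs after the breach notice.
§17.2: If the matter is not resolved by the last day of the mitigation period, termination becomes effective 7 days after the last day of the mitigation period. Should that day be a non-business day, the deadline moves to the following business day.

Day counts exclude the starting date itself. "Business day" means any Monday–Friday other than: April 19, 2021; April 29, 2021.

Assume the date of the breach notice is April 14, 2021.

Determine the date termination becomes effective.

Adding 5 calendar days to April 14, 2021 gives April 19, 2021, which is the last day of the mitigation period.
The date termination becomes effective: April 19, 2021 + 7 days = April 26, 2021. April 26, 2021 is a Monday and is not a listed holiday, so no roll-forward applies.

April 26, 2021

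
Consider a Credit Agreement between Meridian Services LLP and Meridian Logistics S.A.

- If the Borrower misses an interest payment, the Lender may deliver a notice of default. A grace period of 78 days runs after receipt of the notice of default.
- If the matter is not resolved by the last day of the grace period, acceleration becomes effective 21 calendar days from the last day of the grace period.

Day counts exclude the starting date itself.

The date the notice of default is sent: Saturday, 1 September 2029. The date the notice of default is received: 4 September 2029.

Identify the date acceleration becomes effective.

The last day of the grace period: 78 calendar days after 4 September 2029 is 21 November 2029.
Adding 21 calendar days to 21 November 2029 gives 12 December 2029, which is the date acceleration becomes effective.

12 December 2029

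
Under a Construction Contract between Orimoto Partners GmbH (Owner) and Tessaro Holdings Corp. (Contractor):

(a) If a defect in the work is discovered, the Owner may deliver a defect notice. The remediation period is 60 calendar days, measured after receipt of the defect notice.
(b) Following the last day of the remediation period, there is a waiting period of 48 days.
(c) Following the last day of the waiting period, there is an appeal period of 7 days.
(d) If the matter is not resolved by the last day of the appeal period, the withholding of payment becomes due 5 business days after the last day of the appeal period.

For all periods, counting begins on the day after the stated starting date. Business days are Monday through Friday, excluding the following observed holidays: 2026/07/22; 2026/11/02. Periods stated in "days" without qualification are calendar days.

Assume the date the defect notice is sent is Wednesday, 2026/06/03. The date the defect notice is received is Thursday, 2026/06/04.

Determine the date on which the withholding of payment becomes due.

2026/10/02

The last day of the remediation period: 60 calendar days after 2026/06/04 is 2026/08/03.
The last day of the waiting period: 48 calendar days after 2026/08/03 is 2026/09/20.
Adding 7 calendar days to 2026/09/20 gives 2026/09/27, which is the last day of the appeal period.
The date on which the withholding of payment becomes due: 5 business days after Sunday, 2026/09/27, skipping weekends — Sep 28, Sep 29, Sep 30, Oct 1, Oct 2 — lands on Friday, 2026/10/02.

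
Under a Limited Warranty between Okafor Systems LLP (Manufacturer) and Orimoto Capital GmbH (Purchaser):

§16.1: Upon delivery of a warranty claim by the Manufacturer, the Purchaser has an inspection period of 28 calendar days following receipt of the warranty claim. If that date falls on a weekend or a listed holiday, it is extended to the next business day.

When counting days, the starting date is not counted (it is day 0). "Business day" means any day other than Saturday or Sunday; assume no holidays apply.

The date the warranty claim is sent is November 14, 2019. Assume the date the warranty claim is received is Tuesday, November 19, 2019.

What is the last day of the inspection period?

December 17, 2019

Adding 28 calendar days to November 19, 2019 gives December 17, 2019, which is the last day of the inspection period. December 17, 2019 is a Tuesday, so no roll-forward applies.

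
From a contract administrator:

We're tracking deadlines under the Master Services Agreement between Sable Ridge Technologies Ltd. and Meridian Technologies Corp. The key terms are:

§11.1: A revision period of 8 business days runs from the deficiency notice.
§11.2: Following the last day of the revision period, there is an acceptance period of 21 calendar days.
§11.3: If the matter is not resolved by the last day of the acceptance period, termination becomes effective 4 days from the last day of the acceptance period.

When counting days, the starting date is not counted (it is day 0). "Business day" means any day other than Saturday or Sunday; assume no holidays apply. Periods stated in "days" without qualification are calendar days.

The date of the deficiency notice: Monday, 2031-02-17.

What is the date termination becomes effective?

The last day of the revision period: 8 business days after Monday, 2031-02-17, skipping weekends — Feb 18, Feb 19, Feb 20, Feb 21, Feb 24, Feb 25, Feb 26, Feb 27 — lands on Thursday, 2031-02-27.
The last day of the acceptance period: 2031-02-27 + 21 days = 2031-03-20.
The date termination becomes effective: 2031-03-20 + 4 days = 2031-03-24.

2031-03-24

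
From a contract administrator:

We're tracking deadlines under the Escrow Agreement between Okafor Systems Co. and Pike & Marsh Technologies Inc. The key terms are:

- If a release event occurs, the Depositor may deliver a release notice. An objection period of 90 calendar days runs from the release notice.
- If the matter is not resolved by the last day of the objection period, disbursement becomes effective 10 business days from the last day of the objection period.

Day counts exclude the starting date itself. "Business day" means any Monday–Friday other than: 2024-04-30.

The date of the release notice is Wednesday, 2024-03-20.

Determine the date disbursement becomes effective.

2024-07-02

Adding 90 calendar days to 2024-03-20 gives 2024-06-18, which is the last day of the objection period.
The date disbursement becomes effective: 10 business days after Tuesday, 2024-06-18, skipping weekends — Jun 19, Jun 20, Jun 21, Jun 24, Jun 25, Jun 26, Jun 27, Jun 28, Jul 1, Jul 2 — lands on Tuesday, 2024-07-02.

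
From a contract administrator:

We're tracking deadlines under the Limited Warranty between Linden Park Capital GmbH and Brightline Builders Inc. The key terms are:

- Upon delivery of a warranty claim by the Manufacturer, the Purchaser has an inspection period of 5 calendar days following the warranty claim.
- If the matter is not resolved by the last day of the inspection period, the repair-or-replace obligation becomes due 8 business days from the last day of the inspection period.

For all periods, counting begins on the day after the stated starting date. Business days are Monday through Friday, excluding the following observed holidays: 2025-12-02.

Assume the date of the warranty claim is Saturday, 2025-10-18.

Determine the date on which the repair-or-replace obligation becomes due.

Adding 5 calendar days to 2025-10-18 gives 2025-10-23, which is the last day of the inspection period.
The date on which the repair-or-replace obligation becomes due: counting 8 business days from Thursday, 2025-10-23 (Oct 24, Oct 27, Oct 28, Oct 29, Oct 30, Oct 31, Nov 3, Nov 4, skipping weekends) reaches Tuesday, 2025-11-04.

2025-11-04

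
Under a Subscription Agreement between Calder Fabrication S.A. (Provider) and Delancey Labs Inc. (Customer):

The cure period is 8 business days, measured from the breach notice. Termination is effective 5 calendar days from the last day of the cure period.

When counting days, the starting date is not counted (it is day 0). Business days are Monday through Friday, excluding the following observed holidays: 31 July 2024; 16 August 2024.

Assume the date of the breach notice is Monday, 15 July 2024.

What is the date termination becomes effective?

30 July 2024

The last day of the cure period: counting 8 business days from Monday, 15 July 2024 (Jul 16, Jul 17, Jul 18, Jul 19, Jul 22, Jul 23, Jul 24, Jul 25, skipping weekends) reaches Thursday, 25 July 2024.
Adding 5 calendar days to 25 July 2024 gives 30 July 2024, which is the date termination becomes effective.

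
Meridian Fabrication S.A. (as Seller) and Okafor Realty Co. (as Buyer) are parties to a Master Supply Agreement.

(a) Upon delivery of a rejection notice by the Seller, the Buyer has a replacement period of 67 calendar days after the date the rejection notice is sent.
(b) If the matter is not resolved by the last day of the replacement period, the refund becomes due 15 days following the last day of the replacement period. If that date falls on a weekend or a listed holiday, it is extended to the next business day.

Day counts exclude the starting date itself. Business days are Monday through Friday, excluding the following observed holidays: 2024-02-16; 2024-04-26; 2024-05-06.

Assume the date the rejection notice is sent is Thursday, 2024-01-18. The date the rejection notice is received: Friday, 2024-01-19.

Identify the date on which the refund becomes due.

The last day of the replacement period: 67 calendar days after 2024-01-18 is 2024-03-25.
Adding 15 calendar days to 2024-03-25 gives 2024-04-09, which is the date on which the refund becomes due. 2024-04-09 is a Tuesday and is not a listed holiday, so no roll-forward applies.

2024-04-09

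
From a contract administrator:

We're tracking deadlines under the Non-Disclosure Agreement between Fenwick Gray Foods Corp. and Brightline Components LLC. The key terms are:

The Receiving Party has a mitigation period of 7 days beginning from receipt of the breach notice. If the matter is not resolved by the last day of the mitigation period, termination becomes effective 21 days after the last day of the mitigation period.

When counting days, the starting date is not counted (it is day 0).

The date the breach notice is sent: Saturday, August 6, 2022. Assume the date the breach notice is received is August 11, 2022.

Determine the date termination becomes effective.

September 8, 2022

The last day of the mitigation period: August 11, 2022 + 7 days = August 18, 2022.
Adding 21 calendar days to August 18, 2022 gives September 8, 2022, which is the date termination becomes effective.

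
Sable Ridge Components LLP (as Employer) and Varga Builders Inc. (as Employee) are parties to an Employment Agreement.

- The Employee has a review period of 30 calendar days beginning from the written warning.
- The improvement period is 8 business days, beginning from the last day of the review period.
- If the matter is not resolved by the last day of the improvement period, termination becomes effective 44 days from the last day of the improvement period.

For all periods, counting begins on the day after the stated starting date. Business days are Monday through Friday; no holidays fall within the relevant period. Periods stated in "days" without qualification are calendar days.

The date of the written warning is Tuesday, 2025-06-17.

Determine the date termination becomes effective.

The last day of the review period: 30 calendar days after 2025-06-17 is 2025-07-17.
The last day of the improvement period: 8 business days after Thursday, 2025-07-17, skipping weekends — Jul 18, Jul 21, Jul 22, Jul 23, Jul 24, Jul 25, Jul 28, Jul 29 — lands on Tuesday, 2025-07-29.
The date termination becomes effective: 44 calendar days after 2025-07-29 is 2025-09-11.

2025-09-11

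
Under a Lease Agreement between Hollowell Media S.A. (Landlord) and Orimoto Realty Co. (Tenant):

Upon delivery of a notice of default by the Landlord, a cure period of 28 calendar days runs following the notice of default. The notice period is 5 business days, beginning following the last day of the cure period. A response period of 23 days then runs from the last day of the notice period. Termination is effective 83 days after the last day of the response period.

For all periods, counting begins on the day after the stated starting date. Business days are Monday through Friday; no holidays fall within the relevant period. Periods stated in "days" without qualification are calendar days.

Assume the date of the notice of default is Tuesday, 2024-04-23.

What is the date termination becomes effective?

2024-09-11

The last day of the cure period: 28 calendar days after 2024-04-23 is 2024-05-21.
From Tuesday, 2024-05-21, 5 business days (May 22, May 23, May 24, May 27, May 28, skipping weekends) brings us to Tuesday, 2024-05-28, which is the last day of the notice period.
The last day of the response period: 2024-05-28 + 23 days = 2024-06-20.
Adding 83 calendar days to 2024-06-20 gives 2024-09-11, which is the date termination becomes effective.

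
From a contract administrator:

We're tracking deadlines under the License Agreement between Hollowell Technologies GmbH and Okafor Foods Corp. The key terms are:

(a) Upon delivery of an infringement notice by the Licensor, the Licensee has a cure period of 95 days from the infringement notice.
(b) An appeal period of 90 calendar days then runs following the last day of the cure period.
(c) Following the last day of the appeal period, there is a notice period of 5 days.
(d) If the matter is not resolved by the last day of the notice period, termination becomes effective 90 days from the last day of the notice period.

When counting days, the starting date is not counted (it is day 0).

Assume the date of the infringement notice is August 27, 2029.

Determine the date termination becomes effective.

June 3, 2030

The last day of the cure period: 95 calendar days after August 27, 2029 is November 30, 2029.
The last day of the appeal period: 90 calendar days after November 30, 2029 is February 28, 2030.
The last day of the notice period: February 28, 2030 + 5 days = March 5, 2030.
The date termination becomes effective: March 5, 2030 + 90 days = June 3, 2030.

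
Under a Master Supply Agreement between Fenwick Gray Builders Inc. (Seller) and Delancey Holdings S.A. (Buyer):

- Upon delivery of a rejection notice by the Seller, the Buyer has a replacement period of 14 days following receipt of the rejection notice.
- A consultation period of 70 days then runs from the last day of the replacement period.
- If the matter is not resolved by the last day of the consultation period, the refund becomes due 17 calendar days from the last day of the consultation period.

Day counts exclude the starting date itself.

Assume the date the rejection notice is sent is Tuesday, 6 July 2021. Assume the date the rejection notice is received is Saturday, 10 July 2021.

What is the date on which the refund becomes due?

19 October 2021

The last day of the replacement period: 14 calendar days after 10 July 2021 is 24 July 2021.
The last day of the consultation period: 24 July 2021 + 70 days = 2 October 2021.
Adding 17 calendar days to 2 October 2021 gives 19 October 2021, which is the date on which the refund becomes due.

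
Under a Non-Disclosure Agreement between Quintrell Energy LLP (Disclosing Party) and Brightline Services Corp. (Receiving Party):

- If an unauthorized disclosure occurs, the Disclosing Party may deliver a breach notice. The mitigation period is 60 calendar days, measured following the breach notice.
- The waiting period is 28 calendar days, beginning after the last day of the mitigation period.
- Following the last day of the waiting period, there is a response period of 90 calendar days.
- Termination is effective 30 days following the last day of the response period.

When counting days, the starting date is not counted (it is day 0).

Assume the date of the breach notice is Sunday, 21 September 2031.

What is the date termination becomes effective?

16 April 2032

Adding 60 calendar days to 21 September 2031 gives 20 November 2031, which is the last day of the mitigation period.
The last day of the waiting period: 20 November 2031 + 28 days = 18 December 2031.
The last day of the response period: 90 calendar days after 18 December 2031 is 17 March 2032.
The date termination becomes effective: 17 March 2032 + 30 days = 16 April 2032.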